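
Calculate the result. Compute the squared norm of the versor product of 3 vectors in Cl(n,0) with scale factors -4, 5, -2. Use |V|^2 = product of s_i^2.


Each vector v_i has |v_i|^2 = s_i^2
Squared scales: (-4)^2 = 16, 5^2 = 25, (-2)^2 = 4
|V|^2 = 16 * 25 * 4
= 1600


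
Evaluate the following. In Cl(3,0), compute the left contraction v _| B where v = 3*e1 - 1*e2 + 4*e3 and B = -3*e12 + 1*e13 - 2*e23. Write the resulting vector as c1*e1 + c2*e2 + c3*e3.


Left contraction v _| B = <vB>_1 (grade-1 part of the geometric product vB).
Using e1_|e12 = e2, e2_|e12 = -e1, e1_|e13 = e3, e3_|e13 = -e1, e2_|e23 = e3, e3_|e23 = -e2:
e1 coeff: -v2*b12 - v3*b13 = -(-1)*(-3) - (4)*(1) = -7
e2 coeff: v1*b12 - v3*b23 = (3)*(-3) - (4)*(-2) = -1
e3 coeff: v1*b13 + v2*b23 = (3)*(1) + (-1)*(-2) = 5
v _| B = -7*e1 - 1*e2 + 5*e3


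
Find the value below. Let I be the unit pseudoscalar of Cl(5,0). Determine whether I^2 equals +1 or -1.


The pseudoscalar I = e1...e_n (product of all n generators) of Cl(p,q) satisfies I^2 = (-1)^(q + n(n-1)/2).
p = 5, q = 0, n = p + q = 5
n(n-1)/2 = 5 * 4 / 2 = 10
Exponent = q + n(n-1)/2 = 0 + 10 = 10
I^2 = (-1)^10 = +1


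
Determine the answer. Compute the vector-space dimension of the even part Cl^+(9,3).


Even subalgebra dimension = 2^(n-1)
n = 9 + 3 = 12
2^(12 - 1) = 2^11 = 2048
Verification: sum of C(12,k) for even k = 1 + 66 + 495 + 924 + 495 + 66 + 1 = 2048
Result = 2048


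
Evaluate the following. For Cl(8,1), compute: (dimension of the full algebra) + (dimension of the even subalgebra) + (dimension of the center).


n = 8 + 1 = 9
Total dim = 2^9 = 512
Even subalgebra dim = 2^8 = 256
n is odd, so center dim = 2
Sum = 512 + 256 + 2 = 770


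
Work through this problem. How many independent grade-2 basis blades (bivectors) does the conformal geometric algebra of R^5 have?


The conformal model of R^5 uses Cl(6,1) with m = 5 + 2 = 7 generators.
Number of grade-2 blades = C(m, 2) = C(7, 2)
= 7*6/2 = 21


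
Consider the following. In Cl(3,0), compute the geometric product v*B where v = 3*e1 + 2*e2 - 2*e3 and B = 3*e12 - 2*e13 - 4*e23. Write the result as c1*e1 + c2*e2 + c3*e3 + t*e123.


vB has grade-1 (vector) and grade-3 (trivector) parts: vB = (v _| B) + (v ^ B).
Vector part <vB>_1:
  e1: -v2*b12 - v3*b13 = -(2)*(3) - (-2)*(-2) = -10
  e2: v1*b12 - v3*b23 = (3)*(3) - (-2)*(-4) = 1
  e3: v1*b13 + v2*b23 = (3)*(-2) + (2)*(-4) = -14
Trivector part <vB>_3:
  e123: v1*b23 - v2*b13 + v3*b12 = (3)*(-4) - (2)*(-2) + (-2)*(3) = -14
vB = -10*e1 + 1*e2 - 14*e3 - 14*e123


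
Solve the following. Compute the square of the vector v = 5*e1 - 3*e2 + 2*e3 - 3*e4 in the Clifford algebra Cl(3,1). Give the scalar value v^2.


v^2 = sum of c_i^2 * e_i^2
Positive signature terms (e_i^2 = +1): 5^2 + (-3)^2 + 2^2 = 38
Negative signature terms (e_j^2 = -1): (-3)^2 = 9
v^2 = 38 - 9 = 29


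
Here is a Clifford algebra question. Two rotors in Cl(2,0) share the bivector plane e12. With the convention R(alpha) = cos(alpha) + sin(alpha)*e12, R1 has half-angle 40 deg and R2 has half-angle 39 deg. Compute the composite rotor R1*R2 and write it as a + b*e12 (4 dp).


Same-plane rotors commute and their half-angles add:
R1*R2 = cos(a1 + a2) + sin(a1 + a2)*e12.
a1 + a2 = 40 + 39 = 79 deg
cos(79 deg) = 0.1908
sin(79 deg) = 0.9816
R1*R2 = 0.1908 + 0.9816*e12


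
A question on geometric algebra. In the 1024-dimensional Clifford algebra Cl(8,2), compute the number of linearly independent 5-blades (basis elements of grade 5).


Number of grade-k basis blades in Cl(p,q) with n = p + q is C(n, k).
n = 8 + 2 = 10
C(10, 5) = 10! / (5! * 5!)
= 3628800 / (120 * 120)
= 252


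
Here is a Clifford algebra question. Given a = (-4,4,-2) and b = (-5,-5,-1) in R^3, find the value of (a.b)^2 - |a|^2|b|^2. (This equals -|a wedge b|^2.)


a . b = (-4)*(-5) + 4*(-5) + (-2)*(-1)
= 20 + (-20) + 2 = 2
|a|^2 = (-4)^2 + 4^2 + (-2)^2 = 36
|b|^2 = (-5)^2 + (-5)^2 + (-1)^2 = 51
(a.b)^2 = 2^2 = 4
|a|^2 * |b|^2 = 36 * 51 = 1836
Result = 4 - 1836 = -1832


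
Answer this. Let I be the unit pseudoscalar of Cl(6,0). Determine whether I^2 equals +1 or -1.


The pseudoscalar I = e1...e_n (product of all n generators) of Cl(p,q) satisfies I^2 = (-1)^(q + n(n-1)/2).
p = 6, q = 0, n = p + q = 6
n(n-1)/2 = 6 * 5 / 2 = 15
Exponent = q + n(n-1)/2 = 0 + 15 = 15
I^2 = (-1)^15 = -1


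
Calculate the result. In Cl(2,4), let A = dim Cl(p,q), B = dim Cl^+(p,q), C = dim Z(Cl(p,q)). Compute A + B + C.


n = 2 + 4 = 6
Total dim = 2^6 = 64
Even subalgebra dim = 2^5 = 32
n is even, so center dim = 1
Sum = 64 + 32 + 1 = 97


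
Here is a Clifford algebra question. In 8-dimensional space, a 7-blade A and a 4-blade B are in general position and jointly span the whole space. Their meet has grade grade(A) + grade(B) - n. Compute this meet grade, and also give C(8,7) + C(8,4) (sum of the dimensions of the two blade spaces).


Meet grade = grade(A) + grade(B) - n
= 7 + 4 - 8 = 3
C(8,7) = 8
C(8,4) = 70
dim_A + dim_B = 8 + 70 = 78


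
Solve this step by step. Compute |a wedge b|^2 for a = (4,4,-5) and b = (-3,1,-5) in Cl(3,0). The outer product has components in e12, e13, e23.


a wedge b = (a1*b2 - a2*b1)*e12 + (a1*b3 - a3*b1)*e13 + (a2*b3 - a3*b2)*e23
e12 coeff: 4*1 - 4*(-3) = 4 - (-12) = 16
e13 coeff: 4*(-5) - (-5)*(-3) = -20 - 15 = -35
e23 coeff: 4*(-5) - (-5)*1 = -20 - (-5) = -15
|a wedge b|^2 = 16^2 + (-35)^2 + (-15)^2
= 256 + 1225 + 225
= 1706


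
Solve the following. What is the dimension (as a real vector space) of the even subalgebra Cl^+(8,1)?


Even subalgebra dimension = 2^(n-1)
n = 8 + 1 = 9
2^(9 - 1) = 2^8 = 256
Verification: sum of C(9,k) for even k = 1 + 36 + 126 + 84 + 9 = 256
Result = 256


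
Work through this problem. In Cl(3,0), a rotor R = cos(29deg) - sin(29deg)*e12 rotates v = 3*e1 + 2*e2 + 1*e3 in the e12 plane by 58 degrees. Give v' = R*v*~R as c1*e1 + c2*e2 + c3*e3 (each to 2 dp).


Rotor R = cos(29deg) - sin(29deg)*e12
Rotation angle theta = 2 * 29 = 58 degrees in the e12 plane (e1 -> e2).
The component perpendicular to the plane (e3) is invariant: v'_3 = v3 = 1.00
cos(58deg) = 0.5299, sin(58deg) = 0.8480
v'_1 = v1*cos(theta) - v2*sin(theta) = 3*0.5299 - 2*0.8480 = -0.11
v'_2 = v1*sin(theta) + v2*cos(theta) = 3*0.8480 + 2*0.5299 = 3.60
v' = -0.11*e1 + 3.60*e2 + 1.00*e3


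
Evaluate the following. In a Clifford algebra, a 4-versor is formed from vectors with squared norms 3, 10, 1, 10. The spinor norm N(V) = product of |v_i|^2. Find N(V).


Spinor norm N(V) = |v1|^2 * |v2|^2 * ... * |v4|^2
= 3 * 10 * 1 * 10
Running product: 3, 30, 30, 300
N(V) = 300


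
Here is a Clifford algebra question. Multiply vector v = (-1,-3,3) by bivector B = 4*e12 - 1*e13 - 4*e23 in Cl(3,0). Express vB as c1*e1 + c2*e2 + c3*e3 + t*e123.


vB has grade-1 (vector) and grade-3 (trivector) parts: vB = (v _| B) + (v ^ B).
Vector part <vB>_1:
  e1: -v2*b12 - v3*b13 = -(-3)*(4) - (3)*(-1) = 15
  e2: v1*b12 - v3*b23 = (-1)*(4) - (3)*(-4) = 8
  e3: v1*b13 + v2*b23 = (-1)*(-1) + (-3)*(-4) = 13
Trivector part <vB>_3:
  e123: v1*b23 - v2*b13 + v3*b12 = (-1)*(-4) - (-3)*(-1) + (3)*(4) = 13
vB = 15*e1 + 8*e2 + 13*e3 + 13*e123


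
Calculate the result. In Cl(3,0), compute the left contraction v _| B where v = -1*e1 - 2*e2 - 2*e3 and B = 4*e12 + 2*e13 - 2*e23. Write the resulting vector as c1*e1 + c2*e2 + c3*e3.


Left contraction v _| B = <vB>_1 (grade-1 part of the geometric product vB).
Using e1_|e12 = e2, e2_|e12 = -e1, e1_|e13 = e3, e3_|e13 = -e1, e2_|e23 = e3, e3_|e23 = -e2:
e1 coeff: -v2*b12 - v3*b13 = -(-2)*(4) - (-2)*(2) = 12
e2 coeff: v1*b12 - v3*b23 = (-1)*(4) - (-2)*(-2) = -8
e3 coeff: v1*b13 + v2*b23 = (-1)*(2) + (-2)*(-2) = 2
v _| B = 12*e1 - 8*e2 + 2*e3


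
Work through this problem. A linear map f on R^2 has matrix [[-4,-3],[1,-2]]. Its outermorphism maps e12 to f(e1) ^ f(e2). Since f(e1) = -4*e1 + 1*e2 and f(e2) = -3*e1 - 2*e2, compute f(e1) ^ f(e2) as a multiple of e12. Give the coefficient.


The outermorphism of a linear map f sends e1^e2 to f(e1)^f(e2).
f(e1) = -4*e1 + 1*e2
f(e2) = -3*e1 - 2*e2
f(e1) ^ f(e2) = (-4*e1 + 1*e2) ^ (-3*e1 - 2*e2)
= (-4)*(-2)*e12 + 1*(-3)*e21
= (8 - (-3))*e12
= 11*e12
Coefficient = 11


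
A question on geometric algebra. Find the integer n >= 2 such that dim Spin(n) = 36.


dim Spin(n) = dim so(n) = n(n-1)/2.
Solve n(n-1)/2 = 36, i.e. n^2 - n - 72 = 0.
Discriminant = 1 + 8*36 = 289
n = (1 + sqrt(289))/2 = (1 + 17)/2 = 9


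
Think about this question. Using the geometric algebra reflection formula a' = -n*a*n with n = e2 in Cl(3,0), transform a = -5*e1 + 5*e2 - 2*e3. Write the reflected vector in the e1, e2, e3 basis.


Reflection formula: a' = -n*a*n, with n = e2 (unit vector, n^2 = 1).
For reflection through hyperplane perp to e2:
The component along e2 flips sign, others stay.
a = (-5, 5, -2)
a' = (-5, -5, -2)
a' = -5*e1 - 5*e2 - 2*e3


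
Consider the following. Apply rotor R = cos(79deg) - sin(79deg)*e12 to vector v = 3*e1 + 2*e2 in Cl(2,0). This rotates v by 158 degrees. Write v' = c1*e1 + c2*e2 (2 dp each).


Rotor R = cos(79deg) - sin(79deg)*e12
Rotation angle theta = 2 * 79 = 158 degrees
v' = R*v*~R rotates v by theta.
cos(158deg) = -0.9272, sin(158deg) = 0.3746
v'_1 = 3*cos(158deg) - 2*sin(158deg)
= 3*(-0.9272) - 2*0.3746
= -3.53
v'_2 = 3*sin(158deg) + 2*cos(158deg)
= 3*0.3746 + 2*(-0.9272)
= -0.73
v' = -3.53*e1 - 0.73*e2


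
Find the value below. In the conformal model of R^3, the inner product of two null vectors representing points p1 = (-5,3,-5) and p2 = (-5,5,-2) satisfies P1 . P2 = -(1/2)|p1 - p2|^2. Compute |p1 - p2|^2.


p1 - p2 = (0, -2, -3)
|p1 - p2|^2 = 0^2 + (-2)^2 + (-3)^2
= 0 + 4 + 9
= 13


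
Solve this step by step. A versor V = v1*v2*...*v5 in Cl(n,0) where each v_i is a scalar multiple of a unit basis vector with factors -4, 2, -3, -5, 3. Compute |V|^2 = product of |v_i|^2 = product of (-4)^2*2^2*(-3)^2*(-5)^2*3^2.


Each vector v_i has |v_i|^2 = s_i^2
Squared scales: (-4)^2 = 16, 2^2 = 4, (-3)^2 = 9, (-5)^2 = 25, 3^2 = 9
|V|^2 = 16 * 4 * 9 * 25 * 9
= 129600


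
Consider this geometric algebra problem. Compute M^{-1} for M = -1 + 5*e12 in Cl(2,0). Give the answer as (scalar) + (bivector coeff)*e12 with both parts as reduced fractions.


M = -1 + 5*e12, where e12^2 = -1.
Since M commutes with its reverse ~M = a - b*e12, M * ~M = a^2 - b^2*e12^2 = a^2 + b^2.
So M^{-1} = ~M / (a^2 + b^2) = (a - b*e12)/(a^2 + b^2).
a^2 + b^2 = 1 + 25 = 26
Scalar part = -1/26 = -1/26
Bivector coeff = -5/26 = -5/26
M^{-1} = -1/26 - 5/26*e12


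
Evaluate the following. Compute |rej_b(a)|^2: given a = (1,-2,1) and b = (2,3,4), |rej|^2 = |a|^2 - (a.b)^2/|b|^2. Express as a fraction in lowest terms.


|a|^2 = 1^2 + (-2)^2 + 1^2 = 6
|b|^2 = 2^2 + 3^2 + 4^2 = 29
a . b = 1*2 + (-2)*3 + 1*4 = 0
(a.b)^2 = 0^2 = 0
|rej|^2 = 6 - 0/29
= (174 - 0)/29
= 174/29
In lowest terms: 6/1


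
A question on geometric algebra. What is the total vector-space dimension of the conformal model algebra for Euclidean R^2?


The conformal model of R^2 uses Cl(3,1): the 2 Euclidean generators plus two extra orthogonal generators e+ (e+^2 = +1) and e- (e-^2 = -1), from which the null vectors e0, einf are built.
Number of generators m = 2 + 2 = 4.
dim Cl(p,q) = 2^m = 2^4 = 16


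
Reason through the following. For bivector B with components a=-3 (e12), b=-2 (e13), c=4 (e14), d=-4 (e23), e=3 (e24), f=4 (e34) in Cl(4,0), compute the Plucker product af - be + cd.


Plucker relation: af - be + cd
a*f = (-3)*4 = -12
b*e = (-2)*3 = -6
c*d = 4*(-4) = -16
af - be + cd = -12 - (-6) + (-16)
= -22


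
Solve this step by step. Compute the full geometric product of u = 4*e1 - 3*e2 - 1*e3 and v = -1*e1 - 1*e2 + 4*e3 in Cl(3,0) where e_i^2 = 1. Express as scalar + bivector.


In Cl(3,0): e_i^2 = 1, e_ie_j = -e_je_i for i != j.
Scalar part = u . v = 4*(-1) + (-3)*(-1) + (-1)*4
= -4 + 3 + (-4) = -5
e12 coeff = 4*(-1) - (-3)*(-1) = -4 - 3 = -7
e13 coeff = 4*4 - (-1)*(-1) = 16 - 1 = 15
e23 coeff = (-3)*4 - (-1)*(-1) = -12 - 1 = -13
uv = -5 - 7*e12 + 15*e13 - 13*e23


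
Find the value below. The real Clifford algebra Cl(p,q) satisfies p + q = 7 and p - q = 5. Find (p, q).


We need p + q = 7 and p - q = 5.
Adding: 2p = 7 + 5 = 12, so p = 6.
Then q = 7 - 6 = 1.
(p, q) = (6, 1)


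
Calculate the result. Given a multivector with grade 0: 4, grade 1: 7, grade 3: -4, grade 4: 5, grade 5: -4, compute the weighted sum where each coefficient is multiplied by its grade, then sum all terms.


Grade-weighted sum = sum of grade_k * coefficient_k
0*4 = 0
1*7 = 7
3*(-4) = -12
4*5 = 20
5*(-4) = -20
Total = 0 + 7 + (-12) + 20 + (-20) = -5


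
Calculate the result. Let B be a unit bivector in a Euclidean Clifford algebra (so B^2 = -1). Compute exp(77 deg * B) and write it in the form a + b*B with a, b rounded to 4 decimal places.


For a unit bivector B with B^2 = -1, the exponential series gives
e^(theta*B) = cos(theta) + sin(theta)*B (the GA analogue of Euler's formula).
theta = 77 degrees = 1.343904 rad
cos(77 deg) = 0.2250
sin(77 deg) = 0.9744
exp(theta*B) = 0.2250 + 0.9744*B


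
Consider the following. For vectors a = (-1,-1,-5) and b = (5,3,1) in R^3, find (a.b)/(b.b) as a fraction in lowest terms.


Projection coefficient = (a . b) / (b . b)
a . b = (-1)*5 + (-1)*3 + (-5)*1
= -5 + (-3) + (-5) = -13
b . b = 5^2 + 3^2 + 1^2
= 25 + 9 + 1 = 35
Coefficient = -13/35
In lowest terms: -13/35


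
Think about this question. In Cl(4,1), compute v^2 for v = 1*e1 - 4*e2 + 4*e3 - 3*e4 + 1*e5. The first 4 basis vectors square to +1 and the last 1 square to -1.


v^2 = sum of c_i^2 * e_i^2
Positive signature terms (e_i^2 = +1): 1^2 + (-4)^2 + 4^2 + (-3)^2 = 42
Negative signature terms (e_j^2 = -1): 1^2 = 1
v^2 = 42 - 1 = 41


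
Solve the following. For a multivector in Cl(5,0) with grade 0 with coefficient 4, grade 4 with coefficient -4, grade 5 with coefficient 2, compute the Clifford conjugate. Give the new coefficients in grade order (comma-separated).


Clifford conjugate sign for grade k: (-1)^(k(k+1)/2)
Grade 0: (-1)^(0*1/2) = (-1)^0 = 1, coeff 4 -> 4
Grade 4: (-1)^(4*5/2) = (-1)^10 = 1, coeff -4 -> -4
Grade 5: (-1)^(5*6/2) = (-1)^15 = -1, coeff 2 -> -2
Conjugated coefficients: 4, -4, -2


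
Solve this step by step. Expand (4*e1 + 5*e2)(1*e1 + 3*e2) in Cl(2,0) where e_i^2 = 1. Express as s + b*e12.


Expand: (4*e1 + 5*e2)(1*e1 + 3*e2)
= 4*1*e1e1 + 4*3*e1e2 + 5*1*e2e1 + 5*3*e2e2
Using e1^2 = e2^2 = 1, e2e1 = -e1e2:
Scalar part s = 4*1 + 5*3 = 4 + 15 = 19
Bivector part b = 4*3 - 5*1 = 12 - 5 = 7
uv = 19 + 7*e12


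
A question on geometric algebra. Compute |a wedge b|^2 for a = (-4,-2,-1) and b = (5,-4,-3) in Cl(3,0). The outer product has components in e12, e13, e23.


a wedge b = (a1*b2 - a2*b1)*e12 + (a1*b3 - a3*b1)*e13 + (a2*b3 - a3*b2)*e23
e12 coeff: (-4)*(-4) - (-2)*5 = 16 - (-10) = 26
e13 coeff: (-4)*(-3) - (-1)*5 = 12 - (-5) = 17
e23 coeff: (-2)*(-3) - (-1)*(-4) = 6 - 4 = 2
|a wedge b|^2 = 26^2 + 17^2 + 2^2
= 676 + 289 + 4
= 969


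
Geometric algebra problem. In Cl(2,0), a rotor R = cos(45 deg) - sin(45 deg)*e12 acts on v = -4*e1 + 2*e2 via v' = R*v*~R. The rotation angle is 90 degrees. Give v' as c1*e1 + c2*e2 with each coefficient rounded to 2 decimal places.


Rotor R = cos(45deg) - sin(45deg)*e12
Rotation angle theta = 2 * 45 = 90 degrees
v' = R*v*~R rotates v by theta.
cos(90deg) = 0.0000, sin(90deg) = 1.0000
v'_1 = -4*cos(90deg) - 2*sin(90deg)
= -4*0.0000 - 2*1.0000
= -2.00
v'_2 = -4*sin(90deg) + 2*cos(90deg)
= -4*1.0000 + 2*0.0000
= -4.00
v' = -2.00*e1 - 4.00*e2


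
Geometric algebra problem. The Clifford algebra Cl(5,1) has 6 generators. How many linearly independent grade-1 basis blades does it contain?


Number of grade-k basis blades in Cl(p,q) with n = p + q is C(n, k).
n = 5 + 1 = 6
C(6, 1) = 6! / (1! * 5!)
= 720 / (1 * 120)
= 6


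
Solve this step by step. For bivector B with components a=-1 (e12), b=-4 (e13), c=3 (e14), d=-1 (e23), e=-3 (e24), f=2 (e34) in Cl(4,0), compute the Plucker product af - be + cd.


Plucker relation: af - be + cd
a*f = (-1)*2 = -2
b*e = (-4)*(-3) = 12
c*d = 3*(-1) = -3
af - be + cd = -2 - 12 + (-3)
= -17


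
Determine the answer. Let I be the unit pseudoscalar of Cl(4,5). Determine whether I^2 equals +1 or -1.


The pseudoscalar I = e1...e_n (product of all n generators) of Cl(p,q) satisfies I^2 = (-1)^(q + n(n-1)/2).
p = 4, q = 5, n = p + q = 9
n(n-1)/2 = 9 * 8 / 2 = 36
Exponent = q + n(n-1)/2 = 5 + 36 = 41
I^2 = (-1)^41 = -1


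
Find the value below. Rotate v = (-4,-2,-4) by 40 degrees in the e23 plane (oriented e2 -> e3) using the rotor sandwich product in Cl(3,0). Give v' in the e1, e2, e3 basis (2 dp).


Rotor R = cos(20deg) - sin(20deg)*e23
Rotation angle theta = 2 * 20 = 40 degrees in the e23 plane (e2 -> e3).
The component perpendicular to the plane (e1) is invariant: v'_1 = v1 = -4.00
cos(40deg) = 0.7660, sin(40deg) = 0.6428
v'_2 = v2*cos(theta) - v3*sin(theta) = -2*0.7660 - (-4)*0.6428 = 1.04
v'_3 = v2*sin(theta) + v3*cos(theta) = -2*0.6428 + (-4)*0.7660 = -4.35
v' = -4.00*e1 + 1.04*e2 - 4.35*e3


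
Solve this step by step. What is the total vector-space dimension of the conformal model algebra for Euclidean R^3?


The conformal model of R^3 uses Cl(4,1): the 3 Euclidean generators plus two extra orthogonal generators e+ (e+^2 = +1) and e- (e-^2 = -1), from which the null vectors e0, einf are built.
Number of generators m = 3 + 2 = 5.
dim Cl(p,q) = 2^m = 2^5 = 32


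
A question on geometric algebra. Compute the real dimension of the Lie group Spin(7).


Spin(n) double-covers SO(n); both have Lie algebra so(n) of dimension n(n-1)/2.
n = 7
n(n-1) = 7 * 6 = 42
dim Spin(7) = 42/2 = 21


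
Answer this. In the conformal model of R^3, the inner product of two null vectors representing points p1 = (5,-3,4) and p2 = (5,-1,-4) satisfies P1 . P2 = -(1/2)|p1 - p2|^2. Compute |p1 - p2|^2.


p1 - p2 = (0, -2, 8)
|p1 - p2|^2 = 0^2 + (-2)^2 + 8^2
= 0 + 4 + 64
= 68


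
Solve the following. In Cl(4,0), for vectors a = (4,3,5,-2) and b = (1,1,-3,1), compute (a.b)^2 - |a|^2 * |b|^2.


a . b = 4*1 + 3*1 + 5*(-3) + (-2)*1
= 4 + 3 + (-15) + (-2) = -10
|a|^2 = 4^2 + 3^2 + 5^2 + (-2)^2 = 54
|b|^2 = 1^2 + 1^2 + (-3)^2 + 1^2 = 12
(a.b)^2 = (-10)^2 = 100
|a|^2 * |b|^2 = 54 * 12 = 648
Result = 100 - 648 = -548


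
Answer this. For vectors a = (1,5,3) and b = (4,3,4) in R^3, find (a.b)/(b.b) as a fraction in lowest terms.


Projection coefficient = (a . b) / (b . b)
a . b = 1*4 + 5*3 + 3*4
= 4 + 15 + 12 = 31
b . b = 4^2 + 3^2 + 4^2
= 16 + 9 + 16 = 41
Coefficient = 31/41
In lowest terms: 31/41


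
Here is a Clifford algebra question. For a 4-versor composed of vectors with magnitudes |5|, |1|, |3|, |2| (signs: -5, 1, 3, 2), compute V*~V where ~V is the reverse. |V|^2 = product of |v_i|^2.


Each vector v_i has |v_i|^2 = s_i^2
Squared scales: (-5)^2 = 25, 1^2 = 1, 3^2 = 9, 2^2 = 4
|V|^2 = 25 * 1 * 9 * 4
= 900


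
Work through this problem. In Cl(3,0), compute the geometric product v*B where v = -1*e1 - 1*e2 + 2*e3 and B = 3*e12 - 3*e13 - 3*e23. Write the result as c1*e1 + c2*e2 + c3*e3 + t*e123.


vB has grade-1 (vector) and grade-3 (trivector) parts: vB = (v _| B) + (v ^ B).
Vector part <vB>_1:
  e1: -v2*b12 - v3*b13 = -(-1)*(3) - (2)*(-3) = 9
  e2: v1*b12 - v3*b23 = (-1)*(3) - (2)*(-3) = 3
  e3: v1*b13 + v2*b23 = (-1)*(-3) + (-1)*(-3) = 6
Trivector part <vB>_3:
  e123: v1*b23 - v2*b13 + v3*b12 = (-1)*(-3) - (-1)*(-3) + (2)*(3) = 6
vB = 9*e1 + 3*e2 + 6*e3 + 6*e123


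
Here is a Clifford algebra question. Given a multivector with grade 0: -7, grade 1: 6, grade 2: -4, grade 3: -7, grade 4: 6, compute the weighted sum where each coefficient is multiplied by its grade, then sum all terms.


Grade-weighted sum = sum of grade_k * coefficient_k
0*(-7) = 0
1*6 = 6
2*(-4) = -8
3*(-7) = -21
4*6 = 24
Total = 0 + 6 + (-8) + (-21) + 24 = 1


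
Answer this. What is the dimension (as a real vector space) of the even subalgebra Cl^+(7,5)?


Even subalgebra dimension = 2^(n-1)
n = 7 + 5 = 12
2^(12 - 1) = 2^11 = 2048
Verification: sum of C(12,k) for even k = 1 + 66 + 495 + 924 + 495 + 66 + 1 = 2048
Result = 2048


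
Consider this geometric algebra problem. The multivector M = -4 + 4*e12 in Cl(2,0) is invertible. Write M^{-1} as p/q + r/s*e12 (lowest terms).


M = -4 + 4*e12, where e12^2 = -1.
Since M commutes with its reverse ~M = a - b*e12, M * ~M = a^2 - b^2*e12^2 = a^2 + b^2.
So M^{-1} = ~M / (a^2 + b^2) = (a - b*e12)/(a^2 + b^2).
a^2 + b^2 = 16 + 16 = 32
Scalar part = -4/32 = -1/8
Bivector coeff = -4/32 = -1/8
M^{-1} = -1/8 - 1/8*e12


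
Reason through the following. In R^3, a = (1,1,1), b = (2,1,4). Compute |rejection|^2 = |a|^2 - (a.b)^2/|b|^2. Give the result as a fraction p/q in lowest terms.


|a|^2 = 1^2 + 1^2 + 1^2 = 3
|b|^2 = 2^2 + 1^2 + 4^2 = 21
a . b = 1*2 + 1*1 + 1*4 = 7
(a.b)^2 = 7^2 = 49
|rej|^2 = 3 - 49/21
= (63 - 49)/21
= 14/21
In lowest terms: 2/3


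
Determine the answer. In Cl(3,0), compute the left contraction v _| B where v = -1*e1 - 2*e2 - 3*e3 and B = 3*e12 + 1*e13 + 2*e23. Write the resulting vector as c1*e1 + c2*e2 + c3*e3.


Left contraction v _| B = <vB>_1 (grade-1 part of the geometric product vB).
Using e1_|e12 = e2, e2_|e12 = -e1, e1_|e13 = e3, e3_|e13 = -e1, e2_|e23 = e3, e3_|e23 = -e2:
e1 coeff: -v2*b12 - v3*b13 = -(-2)*(3) - (-3)*(1) = 9
e2 coeff: v1*b12 - v3*b23 = (-1)*(3) - (-3)*(2) = 3
e3 coeff: v1*b13 + v2*b23 = (-1)*(1) + (-2)*(2) = -5
v _| B = 9*e1 + 3*e2 - 5*e3


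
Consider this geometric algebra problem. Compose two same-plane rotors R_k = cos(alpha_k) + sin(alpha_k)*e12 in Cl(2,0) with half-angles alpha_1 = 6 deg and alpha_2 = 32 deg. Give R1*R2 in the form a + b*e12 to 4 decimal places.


Same-plane rotors commute and their half-angles add:
R1*R2 = cos(a1 + a2) + sin(a1 + a2)*e12.
a1 + a2 = 6 + 32 = 38 deg
cos(38 deg) = 0.7880
sin(38 deg) = 0.6157
R1*R2 = 0.7880 + 0.6157*e12


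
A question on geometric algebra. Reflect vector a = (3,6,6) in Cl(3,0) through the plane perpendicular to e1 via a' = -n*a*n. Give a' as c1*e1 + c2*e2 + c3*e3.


Reflection formula: a' = -n*a*n, with n = e1 (unit vector, n^2 = 1).
For reflection through hyperplane perp to e1:
The component along e1 flips sign, others stay.
a = (3, 6, 6)
a' = (-3, 6, 6)
a' = -3*e1 + 6*e2 + 6*e3


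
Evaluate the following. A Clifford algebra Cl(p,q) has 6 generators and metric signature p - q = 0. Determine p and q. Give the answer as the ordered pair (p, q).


We need p + q = 6 and p - q = 0.
Adding: 2p = 6 + 0 = 6, so p = 3.
Then q = 6 - 3 = 3.
(p, q) = (3, 3)


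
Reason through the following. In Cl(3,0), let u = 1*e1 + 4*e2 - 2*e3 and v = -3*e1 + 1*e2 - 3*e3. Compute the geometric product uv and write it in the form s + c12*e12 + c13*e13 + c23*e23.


In Cl(3,0): e_i^2 = 1, e_ie_j = -e_je_i for i != j.
Scalar part = u . v = 1*(-3) + 4*1 + (-2)*(-3)
= -3 + 4 + 6 = 7
e12 coeff = 1*1 - 4*(-3) = 1 - (-12) = 13
e13 coeff = 1*(-3) - (-2)*(-3) = -3 - 6 = -9
e23 coeff = 4*(-3) - (-2)*1 = -12 - (-2) = -10
uv = 7 + 13*e12 - 9*e13 - 10*e23


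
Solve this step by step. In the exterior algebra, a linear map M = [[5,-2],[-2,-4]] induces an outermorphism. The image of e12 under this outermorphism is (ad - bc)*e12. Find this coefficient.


The outermorphism of a linear map f sends e1^e2 to f(e1)^f(e2).
f(e1) = 5*e1 - 2*e2
f(e2) = -2*e1 - 4*e2
f(e1) ^ f(e2) = (5*e1 - 2*e2) ^ (-2*e1 - 4*e2)
= 5*(-4)*e12 + (-2)*(-2)*e21
= (-20 - 4)*e12
= -24*e12
Coefficient = -24


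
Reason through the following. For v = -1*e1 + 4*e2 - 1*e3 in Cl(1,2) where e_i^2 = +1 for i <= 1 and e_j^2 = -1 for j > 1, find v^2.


v^2 = sum of c_i^2 * e_i^2
Positive signature terms (e_i^2 = +1): (-1)^2 = 1
Negative signature terms (e_j^2 = -1): 4^2 + (-1)^2 = 17
v^2 = 1 - 17 = -16


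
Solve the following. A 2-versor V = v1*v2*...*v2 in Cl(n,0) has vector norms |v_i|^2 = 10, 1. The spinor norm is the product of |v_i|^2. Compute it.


Spinor norm N(V) = |v1|^2 * |v2|^2 * ... * |v2|^2
= 10 * 1
Running product: 10, 10
N(V) = 10


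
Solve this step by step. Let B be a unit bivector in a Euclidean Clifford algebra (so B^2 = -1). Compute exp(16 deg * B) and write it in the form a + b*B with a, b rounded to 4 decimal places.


For a unit bivector B with B^2 = -1, the exponential series gives
e^(theta*B) = cos(theta) + sin(theta)*B (the GA analogue of Euler's formula).
theta = 16 degrees = 0.279253 rad
cos(16 deg) = 0.9613
sin(16 deg) = 0.2756
exp(theta*B) = 0.9613 + 0.2756*B


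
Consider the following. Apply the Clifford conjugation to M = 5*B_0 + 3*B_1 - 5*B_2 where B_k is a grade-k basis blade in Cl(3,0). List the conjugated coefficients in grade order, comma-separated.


Clifford conjugate sign for grade k: (-1)^(k(k+1)/2)
Grade 0: (-1)^(0*1/2) = (-1)^0 = 1, coeff 5 -> 5
Grade 1: (-1)^(1*2/2) = (-1)^1 = -1, coeff 3 -> -3
Grade 2: (-1)^(2*3/2) = (-1)^3 = -1, coeff -5 -> 5
Conjugated coefficients: 5, -3, 5


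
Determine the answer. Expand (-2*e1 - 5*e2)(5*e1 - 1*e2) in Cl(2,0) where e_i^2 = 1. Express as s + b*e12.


Expand: (-2*e1 - 5*e2)(5*e1 - 1*e2)
= (-2)*5*e1e1 + (-2)*(-1)*e1e2 + (-5)*5*e2e1 + (-5)*(-1)*e2e2
Using e1^2 = e2^2 = 1, e2e1 = -e1e2:
Scalar part s = (-2)*5 + (-5)*(-1) = -10 + 5 = -5
Bivector part b = (-2)*(-1) - (-5)*5 = 2 - (-25) = 27
uv = -5 + 27*e12


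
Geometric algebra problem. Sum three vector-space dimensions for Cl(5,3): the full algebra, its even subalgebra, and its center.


n = 5 + 3 = 8
Total dim = 2^8 = 256
Even subalgebra dim = 2^7 = 128
n is even, so center dim = 1
Sum = 256 + 128 + 1 = 385


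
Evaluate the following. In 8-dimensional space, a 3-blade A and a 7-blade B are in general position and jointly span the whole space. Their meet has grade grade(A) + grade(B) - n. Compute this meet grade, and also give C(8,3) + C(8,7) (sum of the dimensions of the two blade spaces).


Meet grade = grade(A) + grade(B) - n
= 3 + 7 - 8 = 2
C(8,3) = 56
C(8,7) = 8
dim_A + dim_B = 56 + 8 = 64


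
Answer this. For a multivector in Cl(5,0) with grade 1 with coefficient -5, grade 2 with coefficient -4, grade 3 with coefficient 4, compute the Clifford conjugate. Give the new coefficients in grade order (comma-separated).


Clifford conjugate sign for grade k: (-1)^(k(k+1)/2)
Grade 1: (-1)^(1*2/2) = (-1)^1 = -1, coeff -5 -> 5
Grade 2: (-1)^(2*3/2) = (-1)^3 = -1, coeff -4 -> 4
Grade 3: (-1)^(3*4/2) = (-1)^6 = 1, coeff 4 -> 4
Conjugated coefficients: 5, 4, 4


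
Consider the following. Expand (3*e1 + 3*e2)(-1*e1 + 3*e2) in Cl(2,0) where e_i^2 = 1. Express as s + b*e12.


Expand: (3*e1 + 3*e2)(-1*e1 + 3*e2)
= 3*(-1)*e1e1 + 3*3*e1e2 + 3*(-1)*e2e1 + 3*3*e2e2
Using e1^2 = e2^2 = 1, e2e1 = -e1e2:
Scalar part s = 3*(-1) + 3*3 = -3 + 9 = 6
Bivector part b = 3*3 - 3*(-1) = 9 - (-3) = 12
uv = 6 + 12*e12


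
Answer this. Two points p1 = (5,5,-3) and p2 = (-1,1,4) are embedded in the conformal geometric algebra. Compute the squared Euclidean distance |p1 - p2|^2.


p1 - p2 = (6, 4, -7)
|p1 - p2|^2 = 6^2 + 4^2 + (-7)^2
= 36 + 16 + 49
= 101


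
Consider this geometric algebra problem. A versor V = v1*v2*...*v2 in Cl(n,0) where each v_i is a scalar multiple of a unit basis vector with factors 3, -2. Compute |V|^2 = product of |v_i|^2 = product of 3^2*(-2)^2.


Each vector v_i has |v_i|^2 = s_i^2
Squared scales: 3^2 = 9, (-2)^2 = 4
|V|^2 = 9 * 4
= 36


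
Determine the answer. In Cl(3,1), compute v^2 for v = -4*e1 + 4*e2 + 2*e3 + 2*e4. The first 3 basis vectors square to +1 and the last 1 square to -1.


v^2 = sum of c_i^2 * e_i^2
Positive signature terms (e_i^2 = +1): (-4)^2 + 4^2 + 2^2 = 36
Negative signature terms (e_j^2 = -1): 2^2 = 4
v^2 = 36 - 4 = 32


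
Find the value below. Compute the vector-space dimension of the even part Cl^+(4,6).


Even subalgebra dimension = 2^(n-1)
n = 4 + 6 = 10
2^(10 - 1) = 2^9 = 512
Verification: sum of C(10,k) for even k = 1 + 45 + 210 + 210 + 45 + 1 = 512
Result = 512


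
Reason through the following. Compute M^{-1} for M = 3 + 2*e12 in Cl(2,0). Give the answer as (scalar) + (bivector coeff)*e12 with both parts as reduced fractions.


M = 3 + 2*e12, where e12^2 = -1.
Since M commutes with its reverse ~M = a - b*e12, M * ~M = a^2 - b^2*e12^2 = a^2 + b^2.
So M^{-1} = ~M / (a^2 + b^2) = (a - b*e12)/(a^2 + b^2).
a^2 + b^2 = 9 + 4 = 13
Scalar part = 3/13 = 3/13
Bivector coeff = -2/13 = -2/13
M^{-1} = 3/13 - 2/13*e12


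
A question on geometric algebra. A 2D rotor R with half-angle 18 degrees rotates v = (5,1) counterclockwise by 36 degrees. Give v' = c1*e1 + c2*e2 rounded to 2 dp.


Rotor R = cos(18deg) - sin(18deg)*e12
Rotation angle theta = 2 * 18 = 36 degrees
v' = R*v*~R rotates v by theta.
cos(36deg) = 0.8090, sin(36deg) = 0.5878
v'_1 = 5*cos(36deg) - 1*sin(36deg)
= 5*0.8090 - 1*0.5878
= 3.46
v'_2 = 5*sin(36deg) + 1*cos(36deg)
= 5*0.5878 + 1*0.8090
= 3.75
v' = 3.46*e1 + 3.75*e2


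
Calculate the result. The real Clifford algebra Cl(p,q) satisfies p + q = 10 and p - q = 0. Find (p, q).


We need p + q = 10 and p - q = 0.
Adding: 2p = 10 + 0 = 10, so p = 5.
Then q = 10 - 5 = 5.
(p, q) = (5, 5)


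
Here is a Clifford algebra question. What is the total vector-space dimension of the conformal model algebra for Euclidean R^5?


The conformal model of R^5 uses Cl(6,1): the 5 Euclidean generators plus two extra orthogonal generators e+ (e+^2 = +1) and e- (e-^2 = -1), from which the null vectors e0, einf are built.
Number of generators m = 5 + 2 = 7.
dim Cl(p,q) = 2^m = 2^7 = 128


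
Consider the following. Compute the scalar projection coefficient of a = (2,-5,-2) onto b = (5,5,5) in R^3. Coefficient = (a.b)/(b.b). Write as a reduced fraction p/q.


Projection coefficient = (a . b) / (b . b)
a . b = 2*5 + (-5)*5 + (-2)*5
= 10 + (-25) + (-10) = -25
b . b = 5^2 + 5^2 + 5^2
= 25 + 25 + 25 = 75
Coefficient = -25/75
In lowest terms: -1/3


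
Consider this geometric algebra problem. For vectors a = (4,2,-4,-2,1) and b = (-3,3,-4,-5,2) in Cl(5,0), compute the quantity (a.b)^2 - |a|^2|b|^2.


a . b = 4*(-3) + 2*3 + (-4)*(-4) + (-2)*(-5) + 1*2
= -12 + 6 + 16 + 10 + 2 = 22
|a|^2 = 4^2 + 2^2 + (-4)^2 + (-2)^2 + 1^2 = 41
|b|^2 = (-3)^2 + 3^2 + (-4)^2 + (-5)^2 + 2^2 = 63
(a.b)^2 = 22^2 = 484
|a|^2 * |b|^2 = 41 * 63 = 2583
Result = 484 - 2583 = -2099


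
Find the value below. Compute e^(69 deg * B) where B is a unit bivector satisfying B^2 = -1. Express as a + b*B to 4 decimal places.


For a unit bivector B with B^2 = -1, the exponential series gives
e^(theta*B) = cos(theta) + sin(theta)*B (the GA analogue of Euler's formula).
theta = 69 degrees = 1.204277 rad
cos(69 deg) = 0.3584
sin(69 deg) = 0.9336
exp(theta*B) = 0.3584 + 0.9336*B


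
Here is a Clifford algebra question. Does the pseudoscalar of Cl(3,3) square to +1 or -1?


The pseudoscalar I = e1...e_n (product of all n generators) of Cl(p,q) satisfies I^2 = (-1)^(q + n(n-1)/2).
p = 3, q = 3, n = p + q = 6
n(n-1)/2 = 6 * 5 / 2 = 15
Exponent = q + n(n-1)/2 = 3 + 15 = 18
I^2 = (-1)^18 = +1


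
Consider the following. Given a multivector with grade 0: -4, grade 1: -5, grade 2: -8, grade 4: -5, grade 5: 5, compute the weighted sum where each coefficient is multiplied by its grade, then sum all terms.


Grade-weighted sum = sum of grade_k * coefficient_k
0*(-4) = 0
1*(-5) = -5
2*(-8) = -16
4*(-5) = -20
5*5 = 25
Total = 0 + (-5) + (-16) + (-20) + 25 = -16


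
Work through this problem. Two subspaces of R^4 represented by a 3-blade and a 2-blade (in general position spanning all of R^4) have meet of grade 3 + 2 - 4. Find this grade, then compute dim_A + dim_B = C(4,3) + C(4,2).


Meet grade = grade(A) + grade(B) - n
= 3 + 2 - 4 = 1
C(4,3) = 4
C(4,2) = 6
dim_A + dim_B = 4 + 6 = 10


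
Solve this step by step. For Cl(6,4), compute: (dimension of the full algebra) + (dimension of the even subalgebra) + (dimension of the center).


n = 6 + 4 = 10
Total dim = 2^10 = 1024
Even subalgebra dim = 2^9 = 512
n is even, so center dim = 1
Sum = 1024 + 512 + 1 = 1537


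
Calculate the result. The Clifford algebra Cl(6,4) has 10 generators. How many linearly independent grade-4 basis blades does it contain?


Number of grade-k basis blades in Cl(p,q) with n = p + q is C(n, k).
n = 6 + 4 = 10
C(10, 4) = 10! / (4! * 6!)
= 3628800 / (24 * 720)
= 210


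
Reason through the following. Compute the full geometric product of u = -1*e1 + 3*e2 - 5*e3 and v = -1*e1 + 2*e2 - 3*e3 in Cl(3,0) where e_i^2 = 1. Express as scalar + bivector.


In Cl(3,0): e_i^2 = 1, e_ie_j = -e_je_i for i != j.
Scalar part = u . v = (-1)*(-1) + 3*2 + (-5)*(-3)
= 1 + 6 + 15 = 22
e12 coeff = (-1)*2 - 3*(-1) = -2 - (-3) = 1
e13 coeff = (-1)*(-3) - (-5)*(-1) = 3 - 5 = -2
e23 coeff = 3*(-3) - (-5)*2 = -9 - (-10) = 1
uv = 22 + 1*e12 - 2*e13 + 1*e23


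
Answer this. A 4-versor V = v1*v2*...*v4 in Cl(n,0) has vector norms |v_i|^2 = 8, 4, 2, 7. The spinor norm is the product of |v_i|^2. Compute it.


Spinor norm N(V) = |v1|^2 * |v2|^2 * ... * |v4|^2
= 8 * 4 * 2 * 7
Running product: 8, 32, 64, 448
N(V) = 448


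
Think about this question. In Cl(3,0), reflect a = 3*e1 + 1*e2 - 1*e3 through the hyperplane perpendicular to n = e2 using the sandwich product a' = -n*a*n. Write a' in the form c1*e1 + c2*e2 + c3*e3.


Reflection formula: a' = -n*a*n, with n = e2 (unit vector, n^2 = 1).
For reflection through hyperplane perp to e2:
The component along e2 flips sign, others stay.
a = (3, 1, -1)
a' = (3, -1, -1)
a' = 3*e1 - 1*e2 - 1*e3


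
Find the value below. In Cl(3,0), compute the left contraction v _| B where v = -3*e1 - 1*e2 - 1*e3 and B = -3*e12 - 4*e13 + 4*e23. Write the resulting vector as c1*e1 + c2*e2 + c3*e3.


Left contraction v _| B = <vB>_1 (grade-1 part of the geometric product vB).
Using e1_|e12 = e2, e2_|e12 = -e1, e1_|e13 = e3, e3_|e13 = -e1, e2_|e23 = e3, e3_|e23 = -e2:
e1 coeff: -v2*b12 - v3*b13 = -(-1)*(-3) - (-1)*(-4) = -7
e2 coeff: v1*b12 - v3*b23 = (-3)*(-3) - (-1)*(4) = 13
e3 coeff: v1*b13 + v2*b23 = (-3)*(-4) + (-1)*(4) = 8
v _| B = -7*e1 + 13*e2 + 8*e3


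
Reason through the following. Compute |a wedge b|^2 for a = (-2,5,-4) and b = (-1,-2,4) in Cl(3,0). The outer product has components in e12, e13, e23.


a wedge b = (a1*b2 - a2*b1)*e12 + (a1*b3 - a3*b1)*e13 + (a2*b3 - a3*b2)*e23
e12 coeff: (-2)*(-2) - 5*(-1) = 4 - (-5) = 9
e13 coeff: (-2)*4 - (-4)*(-1) = -8 - 4 = -12
e23 coeff: 5*4 - (-4)*(-2) = 20 - 8 = 12
|a wedge b|^2 = 9^2 + (-12)^2 + 12^2
= 81 + 144 + 144
= 369


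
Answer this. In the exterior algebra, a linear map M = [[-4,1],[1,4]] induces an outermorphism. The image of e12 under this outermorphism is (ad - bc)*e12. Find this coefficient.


The outermorphism of a linear map f sends e1^e2 to f(e1)^f(e2).
f(e1) = -4*e1 + 1*e2
f(e2) = 1*e1 + 4*e2
f(e1) ^ f(e2) = (-4*e1 + 1*e2) ^ (1*e1 + 4*e2)
= (-4)*4*e12 + 1*1*e21
= (-16 - 1)*e12
= -17*e12
Coefficient = -17


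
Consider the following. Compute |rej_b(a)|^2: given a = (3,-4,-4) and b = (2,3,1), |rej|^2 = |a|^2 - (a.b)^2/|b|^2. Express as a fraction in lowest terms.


|a|^2 = 3^2 + (-4)^2 + (-4)^2 = 41
|b|^2 = 2^2 + 3^2 + 1^2 = 14
a . b = 3*2 + (-4)*3 + (-4)*1 = -10
(a.b)^2 = (-10)^2 = 100
|rej|^2 = 41 - 100/14
= (574 - 100)/14
= 474/14
In lowest terms: 237/7


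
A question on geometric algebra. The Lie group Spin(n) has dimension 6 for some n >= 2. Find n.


dim Spin(n) = dim so(n) = n(n-1)/2.
Solve n(n-1)/2 = 6, i.e. n^2 - n - 12 = 0.
Discriminant = 1 + 8*6 = 49
n = (1 + sqrt(49))/2 = (1 + 7)/2 = 4


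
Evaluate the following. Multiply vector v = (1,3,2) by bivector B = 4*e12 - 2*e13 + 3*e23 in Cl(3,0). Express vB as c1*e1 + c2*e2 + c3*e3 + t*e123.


vB has grade-1 (vector) and grade-3 (trivector) parts: vB = (v _| B) + (v ^ B).
Vector part <vB>_1:
  e1: -v2*b12 - v3*b13 = -(3)*(4) - (2)*(-2) = -8
  e2: v1*b12 - v3*b23 = (1)*(4) - (2)*(3) = -2
  e3: v1*b13 + v2*b23 = (1)*(-2) + (3)*(3) = 7
Trivector part <vB>_3:
  e123: v1*b23 - v2*b13 + v3*b12 = (1)*(3) - (3)*(-2) + (2)*(4) = 17
vB = -8*e1 - 2*e2 + 7*e3 + 17*e123


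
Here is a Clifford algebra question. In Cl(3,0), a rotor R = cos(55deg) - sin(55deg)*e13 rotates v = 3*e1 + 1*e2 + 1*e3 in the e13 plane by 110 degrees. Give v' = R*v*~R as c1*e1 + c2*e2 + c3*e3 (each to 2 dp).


Rotor R = cos(55deg) - sin(55deg)*e13
Rotation angle theta = 2 * 55 = 110 degrees in the e13 plane (e1 -> e3).
The component perpendicular to the plane (e2) is invariant: v'_2 = v2 = 1.00
cos(110deg) = -0.3420, sin(110deg) = 0.9397
v'_1 = v1*cos(theta) - v3*sin(theta) = 3*(-0.3420) - 1*0.9397 = -1.97
v'_3 = v1*sin(theta) + v3*cos(theta) = 3*0.9397 + 1*(-0.3420) = 2.48
v' = -1.97*e1 + 1.00*e2 + 2.48*e3


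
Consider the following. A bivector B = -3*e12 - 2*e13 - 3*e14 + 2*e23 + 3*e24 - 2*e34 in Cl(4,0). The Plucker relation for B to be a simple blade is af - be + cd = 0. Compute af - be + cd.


Plucker relation: af - be + cd
a*f = (-3)*(-2) = 6
b*e = (-2)*3 = -6
c*d = (-3)*2 = -6
af - be + cd = 6 - (-6) + (-6)
= 6


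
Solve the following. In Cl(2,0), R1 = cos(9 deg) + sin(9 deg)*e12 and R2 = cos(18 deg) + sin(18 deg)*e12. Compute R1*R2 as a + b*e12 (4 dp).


Same-plane rotors commute and their half-angles add:
R1*R2 = cos(a1 + a2) + sin(a1 + a2)*e12.
a1 + a2 = 9 + 18 = 27 deg
cos(27 deg) = 0.8910
sin(27 deg) = 0.4540
R1*R2 = 0.8910 + 0.4540*e12


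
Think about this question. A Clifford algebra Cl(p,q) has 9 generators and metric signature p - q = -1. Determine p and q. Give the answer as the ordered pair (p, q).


We need p + q = 9 and p - q = -1.
Adding: 2p = 9 + (-1) = 8, so p = 4.
Then q = 9 - 4 = 5.
(p, q) = (4, 5)


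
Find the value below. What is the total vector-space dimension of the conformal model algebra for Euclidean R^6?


The conformal model of R^6 uses Cl(7,1): the 6 Euclidean generators plus two extra orthogonal generators e+ (e+^2 = +1) and e- (e-^2 = -1), from which the null vectors e0, einf are built.
Number of generators m = 6 + 2 = 8.
dim Cl(p,q) = 2^m = 2^8 = 256


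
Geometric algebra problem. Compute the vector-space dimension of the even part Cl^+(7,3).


Even subalgebra dimension = 2^(n-1)
n = 7 + 3 = 10
2^(10 - 1) = 2^9 = 512
Verification: sum of C(10,k) for even k = 1 + 45 + 210 + 210 + 45 + 1 = 512
Result = 512


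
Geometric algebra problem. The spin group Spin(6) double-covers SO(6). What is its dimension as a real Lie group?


Spin(n) double-covers SO(n); both have Lie algebra so(n) of dimension n(n-1)/2.
n = 6
n(n-1) = 6 * 5 = 30
dim Spin(6) = 30/2 = 15


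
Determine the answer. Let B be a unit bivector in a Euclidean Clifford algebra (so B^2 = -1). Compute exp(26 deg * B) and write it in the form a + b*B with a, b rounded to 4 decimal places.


For a unit bivector B with B^2 = -1, the exponential series gives
e^(theta*B) = cos(theta) + sin(theta)*B (the GA analogue of Euler's formula).
theta = 26 degrees = 0.453786 rad
cos(26 deg) = 0.8988
sin(26 deg) = 0.4384
exp(theta*B) = 0.8988 + 0.4384*B


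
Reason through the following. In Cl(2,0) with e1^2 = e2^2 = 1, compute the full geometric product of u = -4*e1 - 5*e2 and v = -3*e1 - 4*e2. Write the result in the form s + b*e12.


Expand: (-4*e1 - 5*e2)(-3*e1 - 4*e2)
= (-4)*(-3)*e1e1 + (-4)*(-4)*e1e2 + (-5)*(-3)*e2e1 + (-5)*(-4)*e2e2
Using e1^2 = e2^2 = 1, e2e1 = -e1e2:
Scalar part s = (-4)*(-3) + (-5)*(-4) = 12 + 20 = 32
Bivector part b = (-4)*(-4) - (-5)*(-3) = 16 - 15 = 1
uv = 32 + 1*e12


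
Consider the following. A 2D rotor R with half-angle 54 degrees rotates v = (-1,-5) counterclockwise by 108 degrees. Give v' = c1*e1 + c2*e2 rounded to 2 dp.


Rotor R = cos(54deg) - sin(54deg)*e12
Rotation angle theta = 2 * 54 = 108 degrees
v' = R*v*~R rotates v by theta.
cos(108deg) = -0.3090, sin(108deg) = 0.9511
v'_1 = -1*cos(108deg) - (-5)*sin(108deg)
= -1*(-0.3090) - (-5)*0.9511
= 5.06
v'_2 = -1*sin(108deg) + (-5)*cos(108deg)
= -1*0.9511 + (-5)*(-0.3090)
= 0.59
v' = 5.06*e1 + 0.59*e2


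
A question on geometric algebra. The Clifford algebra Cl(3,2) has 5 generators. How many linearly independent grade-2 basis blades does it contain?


Number of grade-k basis blades in Cl(p,q) with n = p + q is C(n, k).
n = 3 + 2 = 5
C(5, 2) = 5! / (2! * 3!)
= 120 / (2 * 6)
= 10
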